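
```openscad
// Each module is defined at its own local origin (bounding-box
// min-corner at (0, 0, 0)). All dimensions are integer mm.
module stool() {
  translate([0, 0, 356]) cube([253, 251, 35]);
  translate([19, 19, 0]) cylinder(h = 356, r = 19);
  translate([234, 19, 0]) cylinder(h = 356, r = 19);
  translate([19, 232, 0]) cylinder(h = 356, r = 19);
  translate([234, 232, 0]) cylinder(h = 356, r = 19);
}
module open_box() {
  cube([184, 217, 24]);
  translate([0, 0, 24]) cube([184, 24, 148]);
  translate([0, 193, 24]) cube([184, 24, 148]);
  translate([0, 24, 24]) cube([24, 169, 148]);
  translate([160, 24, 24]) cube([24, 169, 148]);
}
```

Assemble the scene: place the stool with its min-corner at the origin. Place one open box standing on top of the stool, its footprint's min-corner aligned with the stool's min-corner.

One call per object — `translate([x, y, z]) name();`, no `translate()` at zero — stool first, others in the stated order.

stool();
translate([0, 0, 391]) open_box();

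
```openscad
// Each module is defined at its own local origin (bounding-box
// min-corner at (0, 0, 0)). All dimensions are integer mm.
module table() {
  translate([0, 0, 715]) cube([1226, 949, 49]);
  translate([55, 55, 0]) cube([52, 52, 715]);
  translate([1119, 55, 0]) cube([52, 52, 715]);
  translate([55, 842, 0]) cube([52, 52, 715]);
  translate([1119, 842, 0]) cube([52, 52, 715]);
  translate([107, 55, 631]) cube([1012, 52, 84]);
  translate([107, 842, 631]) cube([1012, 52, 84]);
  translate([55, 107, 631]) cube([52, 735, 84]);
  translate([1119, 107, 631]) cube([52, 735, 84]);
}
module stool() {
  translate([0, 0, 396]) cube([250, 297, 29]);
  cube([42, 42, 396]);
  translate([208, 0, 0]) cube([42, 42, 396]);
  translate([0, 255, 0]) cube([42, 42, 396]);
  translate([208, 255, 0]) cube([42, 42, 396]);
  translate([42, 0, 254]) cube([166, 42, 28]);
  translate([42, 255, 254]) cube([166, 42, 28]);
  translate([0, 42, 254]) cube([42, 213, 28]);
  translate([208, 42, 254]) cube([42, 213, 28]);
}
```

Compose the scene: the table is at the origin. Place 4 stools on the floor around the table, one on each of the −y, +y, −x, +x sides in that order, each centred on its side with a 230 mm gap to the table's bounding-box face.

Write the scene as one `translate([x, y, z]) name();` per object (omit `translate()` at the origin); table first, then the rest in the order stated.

table();
translate([488, -527, 0]) stool();
translate([488, 1179, 0]) stool();
translate([-480, 326, 0]) stool();
translate([1456, 326, 0]) stool();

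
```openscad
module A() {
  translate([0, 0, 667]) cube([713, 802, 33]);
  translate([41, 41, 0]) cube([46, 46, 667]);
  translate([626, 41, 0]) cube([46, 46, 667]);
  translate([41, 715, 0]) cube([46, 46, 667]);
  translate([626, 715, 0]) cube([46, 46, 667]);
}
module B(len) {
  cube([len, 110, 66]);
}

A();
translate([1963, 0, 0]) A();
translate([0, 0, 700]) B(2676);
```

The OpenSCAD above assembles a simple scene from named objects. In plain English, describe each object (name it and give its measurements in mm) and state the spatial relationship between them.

A is a table with a 713×802 mm rectangular top, 33 mm thick, top surface at z = 700 mm, supported by four 46×46 mm square legs, each inset 41 mm from the nearest pair of top edges, running from the floor.

B is a rectangular beam 2676 mm long (x), 110 mm deep (y), 66 mm thick (z).

The beam spans the tops of two tables placed 1250 mm apart, resting at z = 700 mm.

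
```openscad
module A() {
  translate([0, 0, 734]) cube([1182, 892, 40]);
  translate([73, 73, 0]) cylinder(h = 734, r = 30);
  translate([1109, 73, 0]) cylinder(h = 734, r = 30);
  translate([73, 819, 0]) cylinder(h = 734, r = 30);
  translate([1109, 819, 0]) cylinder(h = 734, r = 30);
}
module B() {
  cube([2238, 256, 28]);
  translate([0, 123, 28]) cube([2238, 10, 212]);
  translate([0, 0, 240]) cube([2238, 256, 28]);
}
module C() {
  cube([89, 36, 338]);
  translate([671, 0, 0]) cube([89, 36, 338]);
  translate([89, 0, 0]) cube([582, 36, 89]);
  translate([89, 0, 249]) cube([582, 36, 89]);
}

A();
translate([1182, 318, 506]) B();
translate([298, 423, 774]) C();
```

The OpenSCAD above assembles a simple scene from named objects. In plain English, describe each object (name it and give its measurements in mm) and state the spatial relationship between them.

A is a rectangular dining table. The top is 1182×892×40 mm with its upper surface at z = 774 mm. It stands on four round legs of 60 mm diameter, each leg's bounding box inset 43 mm from the nearest pair of top edges, running from the floor to the underside of the top.

B is an I-beam lying along x, 2238 mm long. Overall section height 268 mm. Two flanges 256 mm wide (y) and 28 mm thick, one on the floor and one at the top; a web 10 mm thick runs between them, centred on the flange width.

C is a picture frame with a 582×160 mm rectangular opening (x by z) and a uniform 89 mm border on every side. Frame depth is 36 mm along y. It is built from two vertical stiles running the full outside height and two horizontal rails spanning the gap between the stiles.

The I-beam is beside the table with their tops flush at z = 774. The picture frame is on top of the table.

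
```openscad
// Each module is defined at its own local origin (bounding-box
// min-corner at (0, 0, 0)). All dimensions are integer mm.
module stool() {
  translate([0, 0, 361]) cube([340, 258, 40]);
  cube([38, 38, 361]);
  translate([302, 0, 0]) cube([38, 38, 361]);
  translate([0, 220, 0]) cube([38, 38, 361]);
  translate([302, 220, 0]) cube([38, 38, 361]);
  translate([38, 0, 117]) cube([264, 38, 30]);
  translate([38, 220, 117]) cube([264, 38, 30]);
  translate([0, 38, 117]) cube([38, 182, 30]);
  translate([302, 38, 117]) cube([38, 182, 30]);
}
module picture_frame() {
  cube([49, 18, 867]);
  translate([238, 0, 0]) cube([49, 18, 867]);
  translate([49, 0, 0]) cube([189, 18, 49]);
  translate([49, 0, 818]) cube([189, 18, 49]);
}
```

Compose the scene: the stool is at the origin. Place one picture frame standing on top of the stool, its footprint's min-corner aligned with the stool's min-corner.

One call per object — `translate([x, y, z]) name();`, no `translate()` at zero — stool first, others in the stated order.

stool();
translate([0, 0, 401]) picture_frame();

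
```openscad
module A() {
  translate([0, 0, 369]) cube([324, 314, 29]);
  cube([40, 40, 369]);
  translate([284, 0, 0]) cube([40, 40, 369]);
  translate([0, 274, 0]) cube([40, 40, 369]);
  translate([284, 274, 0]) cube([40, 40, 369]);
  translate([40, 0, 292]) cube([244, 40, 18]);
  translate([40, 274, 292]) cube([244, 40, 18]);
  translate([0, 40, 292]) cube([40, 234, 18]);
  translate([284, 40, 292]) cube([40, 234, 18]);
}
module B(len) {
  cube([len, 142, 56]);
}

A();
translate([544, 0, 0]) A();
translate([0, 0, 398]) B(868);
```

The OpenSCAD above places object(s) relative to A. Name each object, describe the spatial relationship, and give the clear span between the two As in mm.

A is a stool. B is a beam. A beam spans the tops of two stools. The clear span between the two stools is 220 mm.

Second stool starts at x = 544; first ends at x = 324; clear span = 544 − 324 = 220 mm.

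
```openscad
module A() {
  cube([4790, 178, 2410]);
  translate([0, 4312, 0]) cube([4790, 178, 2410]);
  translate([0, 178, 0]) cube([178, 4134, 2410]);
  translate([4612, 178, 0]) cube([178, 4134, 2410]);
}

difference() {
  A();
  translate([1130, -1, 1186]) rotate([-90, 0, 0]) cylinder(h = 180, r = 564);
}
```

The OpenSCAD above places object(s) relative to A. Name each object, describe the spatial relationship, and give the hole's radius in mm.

The subtracted cylinder has r = 564 mm.

A is a house frame. The house frame has a circular hole through its front wall. The hole's radius is 564 mm.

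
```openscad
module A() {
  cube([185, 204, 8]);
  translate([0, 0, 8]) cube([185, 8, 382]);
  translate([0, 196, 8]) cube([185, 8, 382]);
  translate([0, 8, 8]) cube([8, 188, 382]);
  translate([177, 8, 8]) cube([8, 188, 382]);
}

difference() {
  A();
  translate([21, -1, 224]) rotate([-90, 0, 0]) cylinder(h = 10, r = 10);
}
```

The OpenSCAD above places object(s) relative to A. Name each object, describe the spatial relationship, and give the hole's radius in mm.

The subtracted cylinder has r = 10 mm.

A is an open box. The open box has a circular hole through its front wall. The hole's radius is 10 mm.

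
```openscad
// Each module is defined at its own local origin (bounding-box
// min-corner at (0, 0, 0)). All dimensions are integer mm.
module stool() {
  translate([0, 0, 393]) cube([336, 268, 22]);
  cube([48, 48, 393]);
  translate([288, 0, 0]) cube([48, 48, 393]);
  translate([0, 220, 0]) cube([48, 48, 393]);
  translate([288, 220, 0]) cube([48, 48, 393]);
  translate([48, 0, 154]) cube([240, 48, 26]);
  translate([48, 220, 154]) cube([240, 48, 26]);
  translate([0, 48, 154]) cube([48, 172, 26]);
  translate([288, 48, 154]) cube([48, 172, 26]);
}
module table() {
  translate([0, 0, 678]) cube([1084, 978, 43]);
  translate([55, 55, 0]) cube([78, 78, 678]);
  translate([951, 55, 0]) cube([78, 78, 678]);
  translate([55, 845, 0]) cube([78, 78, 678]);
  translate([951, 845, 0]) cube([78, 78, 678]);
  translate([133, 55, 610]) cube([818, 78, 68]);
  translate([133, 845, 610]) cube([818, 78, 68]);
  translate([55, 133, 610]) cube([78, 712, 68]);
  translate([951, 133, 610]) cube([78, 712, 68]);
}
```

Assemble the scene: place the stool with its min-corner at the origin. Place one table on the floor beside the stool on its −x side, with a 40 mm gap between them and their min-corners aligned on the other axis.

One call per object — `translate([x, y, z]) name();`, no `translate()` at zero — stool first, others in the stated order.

stool();
translate([-1124, 0, 0]) table();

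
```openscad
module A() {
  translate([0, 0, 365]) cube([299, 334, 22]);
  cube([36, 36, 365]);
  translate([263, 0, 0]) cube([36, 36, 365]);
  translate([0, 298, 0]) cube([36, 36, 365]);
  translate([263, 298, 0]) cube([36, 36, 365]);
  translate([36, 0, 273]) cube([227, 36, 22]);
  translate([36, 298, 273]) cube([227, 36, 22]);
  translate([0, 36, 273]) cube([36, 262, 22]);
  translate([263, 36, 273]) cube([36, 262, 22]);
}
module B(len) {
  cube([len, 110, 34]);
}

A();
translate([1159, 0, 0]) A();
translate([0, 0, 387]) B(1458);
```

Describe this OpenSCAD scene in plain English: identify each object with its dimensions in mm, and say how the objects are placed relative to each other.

A is a four-legged stool. The seat is 299×334 mm, 22 mm thick, top at z = 387 mm. It stands on four square legs, each 36×36 mm in cross-section, from z = 0 to the seat underside, each flush with a corner of the seat. Four stretchers, 36 mm wide and 22 mm tall, connect adjacent legs with their undersides at z = 273 mm, each running between the inner faces of the legs it joins and aligned with the legs' outer faces on the other axis.

B is a rectangular beam 1458 mm long (x), 110 mm deep (y), 34 mm thick (z).

The beam spans the tops of two stools placed 860 mm apart, resting at z = 387 mm.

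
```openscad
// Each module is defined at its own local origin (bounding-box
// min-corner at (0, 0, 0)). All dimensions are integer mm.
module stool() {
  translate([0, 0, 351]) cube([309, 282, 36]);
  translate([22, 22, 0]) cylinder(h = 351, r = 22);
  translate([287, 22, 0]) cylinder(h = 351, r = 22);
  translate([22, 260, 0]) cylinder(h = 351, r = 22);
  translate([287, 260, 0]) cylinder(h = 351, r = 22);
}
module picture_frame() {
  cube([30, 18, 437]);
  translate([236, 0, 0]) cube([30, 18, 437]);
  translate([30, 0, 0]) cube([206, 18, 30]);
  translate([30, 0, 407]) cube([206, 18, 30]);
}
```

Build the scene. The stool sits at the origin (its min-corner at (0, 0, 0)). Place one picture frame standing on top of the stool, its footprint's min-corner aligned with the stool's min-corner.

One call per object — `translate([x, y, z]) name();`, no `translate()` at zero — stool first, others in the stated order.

stool();
translate([0, 0, 387]) picture_frame();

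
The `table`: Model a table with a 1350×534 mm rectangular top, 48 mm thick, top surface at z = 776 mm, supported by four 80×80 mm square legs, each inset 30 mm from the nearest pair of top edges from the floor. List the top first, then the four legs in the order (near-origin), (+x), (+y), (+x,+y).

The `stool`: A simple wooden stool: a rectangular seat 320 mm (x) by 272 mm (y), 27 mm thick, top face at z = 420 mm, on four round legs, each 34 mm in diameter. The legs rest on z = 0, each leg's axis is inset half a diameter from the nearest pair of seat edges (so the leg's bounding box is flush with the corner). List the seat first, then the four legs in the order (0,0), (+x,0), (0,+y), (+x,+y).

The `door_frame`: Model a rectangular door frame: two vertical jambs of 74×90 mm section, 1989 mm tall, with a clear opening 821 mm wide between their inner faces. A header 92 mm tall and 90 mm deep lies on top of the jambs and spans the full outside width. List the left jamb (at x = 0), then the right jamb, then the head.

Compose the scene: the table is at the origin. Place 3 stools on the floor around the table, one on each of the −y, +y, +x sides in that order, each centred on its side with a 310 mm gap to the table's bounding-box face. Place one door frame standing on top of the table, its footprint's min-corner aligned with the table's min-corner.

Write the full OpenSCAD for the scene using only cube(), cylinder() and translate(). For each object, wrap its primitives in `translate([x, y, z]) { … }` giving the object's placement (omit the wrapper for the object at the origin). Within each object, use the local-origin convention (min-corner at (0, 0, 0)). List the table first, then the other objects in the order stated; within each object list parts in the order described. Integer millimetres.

translate([0, 0, 728]) cube([1350, 534, 48]);
translate([30, 30, 0]) cube([80, 80, 728]);
translate([1240, 30, 0]) cube([80, 80, 728]);
translate([30, 424, 0]) cube([80, 80, 728]);
translate([1240, 424, 0]) cube([80, 80, 728]);
translate([515, -582, 0]) {
  translate([0, 0, 393]) cube([320, 272, 27]);
  translate([17, 17, 0]) cylinder(h = 393, r = 17);
  translate([303, 17, 0]) cylinder(h = 393, r = 17);
  translate([17, 255, 0]) cylinder(h = 393, r = 17);
  translate([303, 255, 0]) cylinder(h = 393, r = 17);
}
translate([515, 844, 0]) {
  translate([0, 0, 393]) cube([320, 272, 27]);
  translate([17, 17, 0]) cylinder(h = 393, r = 17);
  translate([303, 17, 0]) cylinder(h = 393, r = 17);
  translate([17, 255, 0]) cylinder(h = 393, r = 17);
  translate([303, 255, 0]) cylinder(h = 393, r = 17);
}
translate([1660, 131, 0]) {
  translate([0, 0, 393]) cube([320, 272, 27]);
  translate([17, 17, 0]) cylinder(h = 393, r = 17);
  translate([303, 17, 0]) cylinder(h = 393, r = 17);
  translate([17, 255, 0]) cylinder(h = 393, r = 17);
  translate([303, 255, 0]) cylinder(h = 393, r = 17);
}
translate([0, 0, 776]) {
  cube([74, 90, 1989]);
  translate([895, 0, 0]) cube([74, 90, 1989]);
  translate([0, 0, 1989]) cube([969, 90, 92]);
}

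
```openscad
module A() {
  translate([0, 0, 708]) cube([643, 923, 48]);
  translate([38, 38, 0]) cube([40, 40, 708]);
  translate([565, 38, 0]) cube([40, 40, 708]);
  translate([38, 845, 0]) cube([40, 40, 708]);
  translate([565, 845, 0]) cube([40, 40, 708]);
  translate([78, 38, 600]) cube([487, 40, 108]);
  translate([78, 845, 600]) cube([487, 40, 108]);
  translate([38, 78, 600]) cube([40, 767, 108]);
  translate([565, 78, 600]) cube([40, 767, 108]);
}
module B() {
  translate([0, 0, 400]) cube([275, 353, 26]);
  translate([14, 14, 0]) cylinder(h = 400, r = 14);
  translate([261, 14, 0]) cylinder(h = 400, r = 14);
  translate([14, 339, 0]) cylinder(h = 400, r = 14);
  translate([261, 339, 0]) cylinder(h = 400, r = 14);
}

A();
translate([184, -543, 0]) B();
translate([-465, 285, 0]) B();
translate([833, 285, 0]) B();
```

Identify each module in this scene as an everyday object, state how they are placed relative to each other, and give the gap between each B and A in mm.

Each stool's nearest face is 190 mm from the table's bounding box.

A is a table. B is a stool. Three stools sit around the table at the −y, −x, +x sides. The gap between each stool and the table is 190 mm.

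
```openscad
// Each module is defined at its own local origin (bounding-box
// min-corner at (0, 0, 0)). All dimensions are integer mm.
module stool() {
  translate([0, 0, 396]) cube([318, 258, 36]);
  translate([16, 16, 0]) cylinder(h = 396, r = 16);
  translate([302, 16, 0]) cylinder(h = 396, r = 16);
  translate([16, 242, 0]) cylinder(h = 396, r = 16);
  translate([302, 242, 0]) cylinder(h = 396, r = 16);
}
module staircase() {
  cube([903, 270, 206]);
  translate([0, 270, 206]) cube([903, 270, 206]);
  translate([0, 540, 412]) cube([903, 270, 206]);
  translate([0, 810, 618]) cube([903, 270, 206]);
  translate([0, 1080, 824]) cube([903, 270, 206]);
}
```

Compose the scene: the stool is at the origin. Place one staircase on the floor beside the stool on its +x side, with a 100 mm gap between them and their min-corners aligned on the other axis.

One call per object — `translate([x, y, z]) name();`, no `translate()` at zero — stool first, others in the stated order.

stool();
translate([418, 0, 0]) staircase();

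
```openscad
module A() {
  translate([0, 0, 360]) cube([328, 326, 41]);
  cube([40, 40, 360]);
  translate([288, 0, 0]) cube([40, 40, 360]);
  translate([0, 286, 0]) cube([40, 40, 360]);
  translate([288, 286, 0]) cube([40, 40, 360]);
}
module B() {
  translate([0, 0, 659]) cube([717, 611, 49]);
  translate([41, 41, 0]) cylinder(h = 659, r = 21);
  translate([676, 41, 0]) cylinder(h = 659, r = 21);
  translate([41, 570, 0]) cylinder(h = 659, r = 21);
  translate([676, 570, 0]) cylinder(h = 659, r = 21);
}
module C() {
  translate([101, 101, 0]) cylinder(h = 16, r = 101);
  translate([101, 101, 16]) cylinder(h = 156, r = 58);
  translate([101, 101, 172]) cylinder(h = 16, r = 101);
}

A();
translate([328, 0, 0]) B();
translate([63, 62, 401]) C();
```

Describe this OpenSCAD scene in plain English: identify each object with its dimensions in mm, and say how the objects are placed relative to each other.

A is a four-legged stool. The seat is 328×326 mm, 41 mm thick, top at z = 401 mm. It stands on four square legs, each 40×40 mm in cross-section, from z = 0 to the seat underside, each flush with a corner of the seat.

B is a rectangular dining table. The top is 717×611×49 mm with its upper surface at z = 708 mm. It stands on four round legs of 42 mm diameter, each leg's bounding box inset 20 mm from the nearest pair of top edges, running from the floor to the underside of the top.

C is a spool: two coaxial disc flanges of radius 101 mm and thickness 16 mm, joined by a core cylinder of radius 58 mm and height 156 mm. The lower flange rests on z = 0 and the three cylinders share a vertical axis.

The table is against the stool's +x side, with their −y faces flush. The spool is on top of the stool, centred.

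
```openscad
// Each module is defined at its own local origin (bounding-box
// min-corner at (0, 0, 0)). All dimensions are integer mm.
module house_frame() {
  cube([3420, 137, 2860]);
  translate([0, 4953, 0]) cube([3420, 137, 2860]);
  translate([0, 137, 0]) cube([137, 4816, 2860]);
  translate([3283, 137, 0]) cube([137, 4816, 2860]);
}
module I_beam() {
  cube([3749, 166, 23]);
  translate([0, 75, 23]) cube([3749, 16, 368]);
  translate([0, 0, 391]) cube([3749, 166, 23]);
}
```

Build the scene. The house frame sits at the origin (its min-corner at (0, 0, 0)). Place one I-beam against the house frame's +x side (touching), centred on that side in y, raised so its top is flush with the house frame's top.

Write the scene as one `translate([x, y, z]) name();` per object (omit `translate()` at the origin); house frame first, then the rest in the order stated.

house_frame();
translate([3420, 2462, 2446]) I_beam();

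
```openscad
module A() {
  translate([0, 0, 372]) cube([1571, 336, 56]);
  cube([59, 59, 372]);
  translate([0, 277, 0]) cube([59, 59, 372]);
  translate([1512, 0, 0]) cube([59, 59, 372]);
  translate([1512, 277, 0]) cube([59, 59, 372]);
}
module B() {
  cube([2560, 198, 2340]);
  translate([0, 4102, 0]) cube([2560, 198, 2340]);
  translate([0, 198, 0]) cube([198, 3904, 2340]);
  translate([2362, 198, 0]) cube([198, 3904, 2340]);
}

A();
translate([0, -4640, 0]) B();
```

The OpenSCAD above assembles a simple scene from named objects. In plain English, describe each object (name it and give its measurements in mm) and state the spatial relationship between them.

A is a long wooden bench with a 1571 mm (x) × 336 mm (y) seat, 56 mm thick, its top surface 428 mm above the floor. Four 59 mm square legs at the seat corners, flush with the edges, run from z = 0 to the seat underside.

B is a box-shaped house frame (walls only): outside footprint 2560×4300 mm, wall height 2340 mm, wall thickness 198 mm. The two y-facing walls run the full x-width; the two x-facing walls fit between the inner faces of the y-facing walls.

The house frame is on the floor beside the bench on its −y side.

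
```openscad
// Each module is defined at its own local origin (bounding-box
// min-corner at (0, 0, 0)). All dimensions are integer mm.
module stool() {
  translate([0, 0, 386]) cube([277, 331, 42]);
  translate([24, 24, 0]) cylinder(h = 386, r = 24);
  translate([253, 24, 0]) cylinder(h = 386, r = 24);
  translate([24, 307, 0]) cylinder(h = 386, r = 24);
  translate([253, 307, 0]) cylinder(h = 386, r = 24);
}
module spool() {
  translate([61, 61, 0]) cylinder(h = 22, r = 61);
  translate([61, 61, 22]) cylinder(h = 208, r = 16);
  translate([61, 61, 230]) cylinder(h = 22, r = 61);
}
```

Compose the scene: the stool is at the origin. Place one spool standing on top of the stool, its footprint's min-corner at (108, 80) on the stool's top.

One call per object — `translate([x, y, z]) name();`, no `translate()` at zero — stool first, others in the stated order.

stool();
translate([108, 80, 428]) spool();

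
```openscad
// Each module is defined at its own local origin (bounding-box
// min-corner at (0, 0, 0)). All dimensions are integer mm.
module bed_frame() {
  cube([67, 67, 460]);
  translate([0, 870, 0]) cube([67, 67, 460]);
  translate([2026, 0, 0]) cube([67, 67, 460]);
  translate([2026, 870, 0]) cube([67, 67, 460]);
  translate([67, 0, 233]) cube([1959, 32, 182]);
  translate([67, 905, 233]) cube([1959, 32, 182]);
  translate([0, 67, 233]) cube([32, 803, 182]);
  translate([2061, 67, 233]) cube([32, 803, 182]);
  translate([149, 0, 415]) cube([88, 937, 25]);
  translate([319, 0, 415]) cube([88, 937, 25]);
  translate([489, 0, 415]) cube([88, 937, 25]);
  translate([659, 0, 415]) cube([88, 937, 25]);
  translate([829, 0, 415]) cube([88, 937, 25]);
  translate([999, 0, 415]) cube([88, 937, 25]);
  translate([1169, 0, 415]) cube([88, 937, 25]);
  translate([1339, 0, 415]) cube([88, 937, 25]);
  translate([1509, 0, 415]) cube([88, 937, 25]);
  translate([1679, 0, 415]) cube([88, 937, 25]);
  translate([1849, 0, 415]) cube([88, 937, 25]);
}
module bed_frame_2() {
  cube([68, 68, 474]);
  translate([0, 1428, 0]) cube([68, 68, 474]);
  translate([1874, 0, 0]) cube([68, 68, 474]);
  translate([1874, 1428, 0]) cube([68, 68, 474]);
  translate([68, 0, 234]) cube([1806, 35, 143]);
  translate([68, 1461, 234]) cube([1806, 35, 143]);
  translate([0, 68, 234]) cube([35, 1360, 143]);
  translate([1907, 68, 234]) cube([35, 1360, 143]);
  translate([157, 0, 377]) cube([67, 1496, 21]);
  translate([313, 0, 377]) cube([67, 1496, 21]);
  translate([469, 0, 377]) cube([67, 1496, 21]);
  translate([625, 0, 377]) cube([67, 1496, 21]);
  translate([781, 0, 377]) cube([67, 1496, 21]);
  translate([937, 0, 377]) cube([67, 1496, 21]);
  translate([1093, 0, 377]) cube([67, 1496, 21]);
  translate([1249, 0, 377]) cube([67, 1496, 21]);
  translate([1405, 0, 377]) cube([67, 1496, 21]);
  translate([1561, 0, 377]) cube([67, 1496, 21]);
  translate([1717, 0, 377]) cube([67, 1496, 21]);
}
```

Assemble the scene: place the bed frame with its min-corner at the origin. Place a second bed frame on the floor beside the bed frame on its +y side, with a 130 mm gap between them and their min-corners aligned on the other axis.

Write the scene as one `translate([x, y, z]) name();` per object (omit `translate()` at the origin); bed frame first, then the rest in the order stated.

bed_frame();
translate([0, 1067, 0]) bed_frame_2();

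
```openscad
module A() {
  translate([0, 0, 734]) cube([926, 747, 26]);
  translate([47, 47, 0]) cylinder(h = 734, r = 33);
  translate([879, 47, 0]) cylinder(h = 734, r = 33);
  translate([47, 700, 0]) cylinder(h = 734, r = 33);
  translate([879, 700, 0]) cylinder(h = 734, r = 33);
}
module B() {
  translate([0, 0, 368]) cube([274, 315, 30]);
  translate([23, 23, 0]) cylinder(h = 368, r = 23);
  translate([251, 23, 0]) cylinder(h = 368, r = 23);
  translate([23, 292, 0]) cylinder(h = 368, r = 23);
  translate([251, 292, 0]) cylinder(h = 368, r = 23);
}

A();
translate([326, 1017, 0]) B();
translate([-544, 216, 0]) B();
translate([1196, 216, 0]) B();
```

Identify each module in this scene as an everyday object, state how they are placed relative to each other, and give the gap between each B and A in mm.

Each stool's nearest face is 270 mm from the table's bounding box.

A is a table. B is a stool. Three stools sit around the table at the +y, −x, +x sides. The gap between each stool and the table is 270 mm.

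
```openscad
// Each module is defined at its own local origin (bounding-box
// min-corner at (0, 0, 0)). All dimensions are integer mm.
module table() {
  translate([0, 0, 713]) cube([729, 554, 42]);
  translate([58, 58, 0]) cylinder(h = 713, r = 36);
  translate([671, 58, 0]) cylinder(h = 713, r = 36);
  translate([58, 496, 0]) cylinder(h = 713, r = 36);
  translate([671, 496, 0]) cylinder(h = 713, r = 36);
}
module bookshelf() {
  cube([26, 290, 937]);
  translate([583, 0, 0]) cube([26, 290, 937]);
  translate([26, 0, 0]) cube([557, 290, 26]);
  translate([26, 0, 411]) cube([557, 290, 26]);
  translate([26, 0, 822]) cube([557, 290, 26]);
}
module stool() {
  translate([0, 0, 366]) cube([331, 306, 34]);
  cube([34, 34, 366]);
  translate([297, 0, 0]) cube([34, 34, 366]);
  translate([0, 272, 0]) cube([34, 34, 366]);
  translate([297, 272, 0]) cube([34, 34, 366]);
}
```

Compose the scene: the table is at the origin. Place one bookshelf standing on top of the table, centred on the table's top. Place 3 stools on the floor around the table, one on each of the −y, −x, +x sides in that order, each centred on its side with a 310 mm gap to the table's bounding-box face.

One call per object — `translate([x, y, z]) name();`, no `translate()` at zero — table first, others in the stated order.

table();
translate([60, 132, 755]) bookshelf();
translate([199, -616, 0]) stool();
translate([-641, 124, 0]) stool();
translate([1039, 124, 0]) stool();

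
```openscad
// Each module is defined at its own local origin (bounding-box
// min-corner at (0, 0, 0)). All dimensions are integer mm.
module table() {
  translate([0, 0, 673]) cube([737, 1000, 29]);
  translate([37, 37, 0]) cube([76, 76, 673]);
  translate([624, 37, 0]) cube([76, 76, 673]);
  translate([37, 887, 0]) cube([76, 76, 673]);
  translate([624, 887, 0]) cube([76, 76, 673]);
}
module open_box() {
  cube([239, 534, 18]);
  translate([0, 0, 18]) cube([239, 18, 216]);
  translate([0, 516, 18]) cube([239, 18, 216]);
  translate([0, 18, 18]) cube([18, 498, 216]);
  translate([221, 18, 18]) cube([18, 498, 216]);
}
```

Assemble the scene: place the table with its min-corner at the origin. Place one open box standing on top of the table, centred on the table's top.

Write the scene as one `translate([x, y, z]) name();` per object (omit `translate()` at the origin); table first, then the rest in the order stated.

table();
translate([249, 233, 702]) open_box();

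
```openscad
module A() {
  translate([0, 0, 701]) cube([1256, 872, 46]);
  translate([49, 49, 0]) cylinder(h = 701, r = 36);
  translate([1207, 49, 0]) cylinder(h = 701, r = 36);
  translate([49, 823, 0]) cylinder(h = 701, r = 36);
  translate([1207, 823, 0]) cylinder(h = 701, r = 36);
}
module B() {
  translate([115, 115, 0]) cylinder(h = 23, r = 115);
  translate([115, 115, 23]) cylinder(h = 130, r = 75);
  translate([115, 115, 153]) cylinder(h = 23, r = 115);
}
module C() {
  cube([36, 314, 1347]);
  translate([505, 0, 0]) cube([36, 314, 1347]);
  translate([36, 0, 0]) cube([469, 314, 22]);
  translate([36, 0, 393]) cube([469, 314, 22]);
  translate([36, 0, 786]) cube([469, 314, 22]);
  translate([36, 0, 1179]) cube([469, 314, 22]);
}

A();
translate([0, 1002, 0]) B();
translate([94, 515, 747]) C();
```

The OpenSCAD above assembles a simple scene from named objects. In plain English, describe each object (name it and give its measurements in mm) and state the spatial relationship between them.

A is a table: top 1256 mm (x) × 872 mm (y), 46 mm thick, upper face at z = 747 mm, on four round legs of 72 mm diameter, each leg's bounding box inset 13 mm from the nearest pair of top edges, running from z = 0 to the bottom of the top.

B is a spool: two coaxial disc flanges of radius 115 mm and thickness 23 mm, joined by a core cylinder of radius 75 mm and height 130 mm. The lower flange rests on z = 0 and the three cylinders share a vertical axis.

C is a bookshelf 541 mm wide overall, 314 mm deep and 1347 mm tall. The two sides are 36 mm thick vertical panels. 4 horizontal shelves of 22 mm thickness span between the inner faces of the sides; the lowest shelf sits on the floor and shelves are stacked with a clear vertical gap of 371 mm between each pair.

The spool is on the floor beside the table on its +y side. The bookshelf is on top of the table.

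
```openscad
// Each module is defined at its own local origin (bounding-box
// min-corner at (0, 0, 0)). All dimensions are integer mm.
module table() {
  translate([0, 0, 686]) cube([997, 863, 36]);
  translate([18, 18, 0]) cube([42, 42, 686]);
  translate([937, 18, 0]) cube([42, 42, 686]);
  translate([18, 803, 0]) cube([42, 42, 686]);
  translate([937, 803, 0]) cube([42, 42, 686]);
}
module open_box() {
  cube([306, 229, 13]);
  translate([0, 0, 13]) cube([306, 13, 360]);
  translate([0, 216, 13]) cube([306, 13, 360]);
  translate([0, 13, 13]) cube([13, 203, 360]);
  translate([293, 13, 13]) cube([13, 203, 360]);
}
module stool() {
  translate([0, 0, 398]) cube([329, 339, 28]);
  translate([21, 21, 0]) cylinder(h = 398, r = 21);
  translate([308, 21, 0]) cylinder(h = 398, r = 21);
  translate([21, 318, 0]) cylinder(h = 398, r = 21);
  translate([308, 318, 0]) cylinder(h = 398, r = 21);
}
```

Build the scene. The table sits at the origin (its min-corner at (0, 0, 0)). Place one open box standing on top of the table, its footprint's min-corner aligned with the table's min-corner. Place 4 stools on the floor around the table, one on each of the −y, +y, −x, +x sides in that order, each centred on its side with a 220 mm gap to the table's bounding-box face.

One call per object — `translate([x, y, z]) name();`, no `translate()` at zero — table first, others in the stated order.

table();
translate([0, 0, 722]) open_box();
translate([334, -559, 0]) stool();
translate([334, 1083, 0]) stool();
translate([-549, 262, 0]) stool();
translate([1217, 262, 0]) stool();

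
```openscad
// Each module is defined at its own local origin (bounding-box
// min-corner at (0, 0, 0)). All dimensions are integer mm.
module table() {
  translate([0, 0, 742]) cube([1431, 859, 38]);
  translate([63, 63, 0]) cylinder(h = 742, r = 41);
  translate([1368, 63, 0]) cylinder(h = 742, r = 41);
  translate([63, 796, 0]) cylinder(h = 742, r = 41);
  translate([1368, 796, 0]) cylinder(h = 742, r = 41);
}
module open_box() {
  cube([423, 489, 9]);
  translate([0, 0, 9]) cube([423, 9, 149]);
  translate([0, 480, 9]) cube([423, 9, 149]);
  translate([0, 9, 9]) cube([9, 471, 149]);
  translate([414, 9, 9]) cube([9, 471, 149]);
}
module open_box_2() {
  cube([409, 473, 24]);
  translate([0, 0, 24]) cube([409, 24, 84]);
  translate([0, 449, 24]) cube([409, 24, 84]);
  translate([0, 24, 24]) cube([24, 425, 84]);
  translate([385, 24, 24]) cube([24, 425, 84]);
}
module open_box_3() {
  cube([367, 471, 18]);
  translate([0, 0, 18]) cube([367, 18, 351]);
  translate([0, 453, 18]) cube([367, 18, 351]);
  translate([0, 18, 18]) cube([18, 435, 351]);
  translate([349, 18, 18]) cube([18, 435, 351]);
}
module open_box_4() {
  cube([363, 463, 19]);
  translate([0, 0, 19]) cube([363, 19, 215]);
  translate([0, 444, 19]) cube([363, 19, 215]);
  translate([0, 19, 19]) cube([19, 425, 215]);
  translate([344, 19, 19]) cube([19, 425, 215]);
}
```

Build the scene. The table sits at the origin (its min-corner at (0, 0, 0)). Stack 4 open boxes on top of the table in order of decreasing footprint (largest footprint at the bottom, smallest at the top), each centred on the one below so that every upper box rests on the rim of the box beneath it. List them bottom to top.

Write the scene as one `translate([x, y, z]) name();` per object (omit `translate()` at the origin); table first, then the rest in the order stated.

table();
translate([504, 185, 780]) open_box();
translate([511, 193, 938]) open_box_2();
translate([532, 194, 1046]) open_box_3();
translate([534, 198, 1415]) open_box_4();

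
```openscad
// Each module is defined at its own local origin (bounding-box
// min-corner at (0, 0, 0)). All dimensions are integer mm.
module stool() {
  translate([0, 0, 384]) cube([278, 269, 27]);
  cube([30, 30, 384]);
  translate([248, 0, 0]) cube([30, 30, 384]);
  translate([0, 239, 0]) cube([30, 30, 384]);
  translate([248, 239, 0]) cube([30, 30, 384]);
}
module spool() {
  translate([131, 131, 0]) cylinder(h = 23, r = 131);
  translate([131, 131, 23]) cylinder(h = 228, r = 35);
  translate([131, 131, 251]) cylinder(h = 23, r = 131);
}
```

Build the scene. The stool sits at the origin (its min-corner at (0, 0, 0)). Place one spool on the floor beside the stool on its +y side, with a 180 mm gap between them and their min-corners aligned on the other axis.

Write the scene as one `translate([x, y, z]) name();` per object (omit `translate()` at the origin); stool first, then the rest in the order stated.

stool();
translate([0, 449, 0]) spool();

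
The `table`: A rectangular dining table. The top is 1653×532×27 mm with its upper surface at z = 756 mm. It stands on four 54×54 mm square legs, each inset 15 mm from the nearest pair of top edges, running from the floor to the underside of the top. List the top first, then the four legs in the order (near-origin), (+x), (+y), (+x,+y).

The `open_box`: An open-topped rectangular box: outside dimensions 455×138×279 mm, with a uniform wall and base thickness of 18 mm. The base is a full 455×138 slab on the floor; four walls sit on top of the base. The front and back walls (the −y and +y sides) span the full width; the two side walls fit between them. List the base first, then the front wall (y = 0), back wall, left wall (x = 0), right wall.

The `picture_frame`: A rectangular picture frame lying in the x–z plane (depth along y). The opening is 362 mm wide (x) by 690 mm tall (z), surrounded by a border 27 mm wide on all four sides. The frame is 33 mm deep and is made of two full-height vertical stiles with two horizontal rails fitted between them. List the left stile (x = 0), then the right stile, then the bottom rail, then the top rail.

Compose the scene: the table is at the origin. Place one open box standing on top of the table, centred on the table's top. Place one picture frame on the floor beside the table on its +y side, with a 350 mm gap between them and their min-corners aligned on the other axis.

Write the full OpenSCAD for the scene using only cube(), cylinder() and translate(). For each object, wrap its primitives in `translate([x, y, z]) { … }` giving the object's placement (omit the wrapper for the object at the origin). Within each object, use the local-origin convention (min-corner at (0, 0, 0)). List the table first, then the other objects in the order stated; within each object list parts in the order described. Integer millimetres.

translate([0, 0, 729]) cube([1653, 532, 27]);
translate([15, 15, 0]) cube([54, 54, 729]);
translate([1584, 15, 0]) cube([54, 54, 729]);
translate([15, 463, 0]) cube([54, 54, 729]);
translate([1584, 463, 0]) cube([54, 54, 729]);
translate([599, 197, 756]) {
  cube([455, 138, 18]);
  translate([0, 0, 18]) cube([455, 18, 261]);
  translate([0, 120, 18]) cube([455, 18, 261]);
  translate([0, 18, 18]) cube([18, 102, 261]);
  translate([437, 18, 18]) cube([18, 102, 261]);
}
translate([0, 882, 0]) {
  cube([27, 33, 744]);
  translate([389, 0, 0]) cube([27, 33, 744]);
  translate([27, 0, 0]) cube([362, 33, 27]);
  translate([27, 0, 717]) cube([362, 33, 27]);
}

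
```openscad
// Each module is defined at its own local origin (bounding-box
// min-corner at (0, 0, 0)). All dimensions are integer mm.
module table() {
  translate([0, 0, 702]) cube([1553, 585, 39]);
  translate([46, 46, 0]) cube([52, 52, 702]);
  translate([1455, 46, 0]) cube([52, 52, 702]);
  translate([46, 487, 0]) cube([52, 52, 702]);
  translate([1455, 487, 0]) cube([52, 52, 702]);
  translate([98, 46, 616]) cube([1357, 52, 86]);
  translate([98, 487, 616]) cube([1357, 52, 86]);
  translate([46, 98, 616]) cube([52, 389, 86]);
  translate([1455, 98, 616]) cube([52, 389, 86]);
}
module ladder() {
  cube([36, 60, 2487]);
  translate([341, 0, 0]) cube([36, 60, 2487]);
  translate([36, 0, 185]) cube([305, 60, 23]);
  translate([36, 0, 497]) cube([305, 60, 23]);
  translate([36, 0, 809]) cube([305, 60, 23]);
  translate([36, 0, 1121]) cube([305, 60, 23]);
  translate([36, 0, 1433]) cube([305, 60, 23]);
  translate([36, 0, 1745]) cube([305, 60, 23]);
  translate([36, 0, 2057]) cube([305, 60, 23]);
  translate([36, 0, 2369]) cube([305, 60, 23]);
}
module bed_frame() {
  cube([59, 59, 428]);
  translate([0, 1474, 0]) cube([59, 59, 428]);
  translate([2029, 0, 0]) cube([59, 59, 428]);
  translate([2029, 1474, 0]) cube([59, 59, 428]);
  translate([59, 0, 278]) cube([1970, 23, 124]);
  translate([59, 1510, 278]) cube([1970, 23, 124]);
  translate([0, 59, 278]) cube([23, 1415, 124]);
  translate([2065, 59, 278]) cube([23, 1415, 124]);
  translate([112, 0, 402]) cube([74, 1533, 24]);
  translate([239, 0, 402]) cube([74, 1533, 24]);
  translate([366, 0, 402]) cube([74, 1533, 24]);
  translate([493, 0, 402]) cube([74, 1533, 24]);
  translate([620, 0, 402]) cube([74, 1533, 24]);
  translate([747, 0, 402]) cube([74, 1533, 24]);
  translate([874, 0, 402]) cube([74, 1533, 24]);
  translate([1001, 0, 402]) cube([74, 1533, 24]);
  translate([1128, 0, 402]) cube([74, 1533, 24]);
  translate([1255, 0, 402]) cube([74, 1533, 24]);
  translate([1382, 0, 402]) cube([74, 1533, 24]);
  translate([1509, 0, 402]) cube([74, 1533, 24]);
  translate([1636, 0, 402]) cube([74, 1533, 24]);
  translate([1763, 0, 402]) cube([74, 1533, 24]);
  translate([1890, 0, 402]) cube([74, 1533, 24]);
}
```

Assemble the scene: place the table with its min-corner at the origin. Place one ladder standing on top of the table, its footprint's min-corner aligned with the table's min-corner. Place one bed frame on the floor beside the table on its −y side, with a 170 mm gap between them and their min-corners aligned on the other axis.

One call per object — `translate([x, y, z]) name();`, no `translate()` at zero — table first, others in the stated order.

table();
translate([0, 0, 741]) ladder();
translate([0, -1703, 0]) bed_frame();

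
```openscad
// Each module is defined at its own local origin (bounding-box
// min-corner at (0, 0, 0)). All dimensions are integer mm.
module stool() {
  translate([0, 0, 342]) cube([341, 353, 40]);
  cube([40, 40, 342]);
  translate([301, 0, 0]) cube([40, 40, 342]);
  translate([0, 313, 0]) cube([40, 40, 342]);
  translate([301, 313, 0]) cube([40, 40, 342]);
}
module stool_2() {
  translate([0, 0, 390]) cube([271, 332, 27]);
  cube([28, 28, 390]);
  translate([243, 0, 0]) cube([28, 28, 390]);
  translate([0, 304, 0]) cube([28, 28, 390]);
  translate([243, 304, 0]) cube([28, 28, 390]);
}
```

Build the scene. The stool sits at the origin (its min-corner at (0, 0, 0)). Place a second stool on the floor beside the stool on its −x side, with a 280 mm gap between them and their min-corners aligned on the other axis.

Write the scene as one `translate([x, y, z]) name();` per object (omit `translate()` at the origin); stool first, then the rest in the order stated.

stool();
translate([-551, 0, 0]) stool_2();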